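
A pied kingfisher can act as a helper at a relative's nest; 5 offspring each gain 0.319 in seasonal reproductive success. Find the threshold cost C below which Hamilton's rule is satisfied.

0.7975

r to an offspring = 1/2 (one parent–offspring link: r = (1/2)^1 = 1/2).
Hamilton's rule: n·r·B > C, so the trait is favored while C < n·r·B = 5·0.5·0.319 = 0.7975.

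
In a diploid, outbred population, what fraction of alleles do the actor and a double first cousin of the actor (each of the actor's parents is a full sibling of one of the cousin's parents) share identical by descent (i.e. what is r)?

Each parent–offspring link contributes a factor of 1/2, and independent paths through distinct common ancestors add.
Double first cousins share both grandparent pairs — four paths of length 4: r = 4·(1/2)^4 = 1/4.

0.25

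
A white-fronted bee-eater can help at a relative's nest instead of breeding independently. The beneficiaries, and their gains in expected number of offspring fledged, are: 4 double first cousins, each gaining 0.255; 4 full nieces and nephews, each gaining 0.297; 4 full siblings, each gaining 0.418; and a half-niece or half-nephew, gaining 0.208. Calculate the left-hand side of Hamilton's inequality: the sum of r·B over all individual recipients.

1.414

r to a double first cousin = 0.25 (double first cousins share both grandparent pairs — four paths of length 4: r = 4·(1/2)^4 = 1/4).
r to a full niece or nephew = 0.25 (full aunt/uncle↔niece/nephew: two paths of length 3 through the shared grandparent pair: r = 2·(1/2)^3 = 1/4).
r to a full sibling = 0.5 (full sibs share both parents — two paths of length 2: r = 2·(1/2)^2 = 1/2).
r to a half-niece or half-nephew = 0.125 (half-aunt/uncle↔niece/nephew: one path of length 3: r = (1/2)^3 = 1/8).
Summing one r·B term per recipient: 4·0.25·0.255 + 4·0.25·0.297 + 4·0.5·0.418 + 1·0.125·0.208 = 1.414.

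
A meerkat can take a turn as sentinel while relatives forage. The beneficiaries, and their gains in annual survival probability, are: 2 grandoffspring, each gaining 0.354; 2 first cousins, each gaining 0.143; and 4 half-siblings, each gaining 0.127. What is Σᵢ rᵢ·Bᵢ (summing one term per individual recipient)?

0.33975

r to a grandoffspring = 0.25 (two parent–offspring links: r = (1/2)^2 = 1/4).
r to a first cousin = 1/8 (first cousins share one grandparent pair — two paths of length 4: r = 2·(1/2)^4 = 1/8).
r to a half-sibling = 1/4 (half-sibs share one parent — one path of length 2: r = (1/2)^2 = 1/4).
Summing one r·B term per recipient: 2·0.25·0.354 + 2·0.125·0.143 + 4·0.25·0.127 = 0.33975.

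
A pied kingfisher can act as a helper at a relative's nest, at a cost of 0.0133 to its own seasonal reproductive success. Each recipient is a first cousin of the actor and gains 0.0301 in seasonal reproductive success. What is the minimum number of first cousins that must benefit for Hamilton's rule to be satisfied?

r to a first cousin = 1/8 (first cousins share one grandparent pair — two paths of length 4: r = 2·(1/2)^4 = 1/8).
Hamilton's rule: n·r·B > C  ⇒  n > C/(r·B) = 0.0133/(0.125·0.0301) = 3.535.
The smallest integer exceeding 3.535 is 4.

4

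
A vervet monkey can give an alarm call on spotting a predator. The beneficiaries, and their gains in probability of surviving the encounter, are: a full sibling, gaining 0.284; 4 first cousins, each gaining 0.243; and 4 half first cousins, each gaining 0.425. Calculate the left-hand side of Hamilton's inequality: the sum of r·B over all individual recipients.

r to a full sibling = 0.5 (full sibs share both parents — two paths of length 2: r = 2·(1/2)^2 = 1/2).
r to a first cousin = 0.125 (first cousins share one grandparent pair — two paths of length 4: r = 2·(1/2)^4 = 1/8).
r to a half first cousin = 0.0625 (half first cousins share one grandparent — one path of length 4: r = (1/2)^4 = 1/16).
Summing one r·B term per recipient: 1·0.5·0.284 + 4·0.125·0.243 + 4·0.0625·0.425 = 0.36975.

0.36975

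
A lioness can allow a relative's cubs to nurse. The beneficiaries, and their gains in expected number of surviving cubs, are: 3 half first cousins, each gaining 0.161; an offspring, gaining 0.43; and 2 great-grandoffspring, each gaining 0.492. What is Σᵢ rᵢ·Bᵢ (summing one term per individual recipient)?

0.3681875

r to a half first cousin = 1/16 (half first cousins share one grandparent — one path of length 4: r = (1/2)^4 = 1/16).
r to an offspring = 1/2 (one parent–offspring link: r = (1/2)^1 = 1/2).
r to a great-grandoffspring = 1/8 (three parent–offspring links: r = (1/2)^3 = 1/8).
Summing one r·B term per recipient: 3·0.0625·0.161 + 1·0.5·0.43 + 2·0.125·0.492 = 0.3681875.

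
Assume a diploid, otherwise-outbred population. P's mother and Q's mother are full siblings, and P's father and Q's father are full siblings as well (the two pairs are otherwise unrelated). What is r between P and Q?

Independent pedigree routes through distinct common ancestors add.
P and Q are related in two ways: first cousins through their mothers (r = 1/8) and first cousins through their fathers (r = 1/8) — i.e. double first cousins.
r = 1/8 + 1/8 = 1/4 = 0.25.

0.25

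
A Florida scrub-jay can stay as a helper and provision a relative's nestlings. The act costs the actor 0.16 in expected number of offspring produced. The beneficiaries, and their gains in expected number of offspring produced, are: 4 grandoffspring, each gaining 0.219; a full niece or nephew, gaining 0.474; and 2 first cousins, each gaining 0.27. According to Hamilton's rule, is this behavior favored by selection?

Yes

Hamilton's rule: the trait is favored when the sum of r·B over every recipient exceeds the actor's cost C.
r to a grandoffspring = 0.25 (two parent–offspring links: r = (1/2)^2 = 1/4).
r to a full niece or nephew = 0.25 (full aunt/uncle↔niece/nephew: two paths of length 3 through the shared grandparent pair: r = 2·(1/2)^3 = 1/4).
r to a first cousin = 1/8 (first cousins share one grandparent pair — two paths of length 4: r = 2·(1/2)^4 = 1/8).
Summing one r·B term per recipient: 4·0.25·0.219 + 1·0.25·0.474 + 2·0.125·0.27 = 0.405.
0.405 > 0.16: the indirect benefit exceeds the cost.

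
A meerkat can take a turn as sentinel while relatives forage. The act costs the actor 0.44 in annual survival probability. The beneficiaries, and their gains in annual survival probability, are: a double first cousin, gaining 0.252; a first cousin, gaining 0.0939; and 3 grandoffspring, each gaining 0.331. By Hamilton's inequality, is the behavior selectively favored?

No

Hamilton's rule: the trait is favored when the sum of r·B over every recipient exceeds the actor's cost C.
r to a double first cousin = 1/4 (double first cousins share both grandparent pairs — four paths of length 4: r = 4·(1/2)^4 = 1/4).
r to a first cousin = 1/8 (first cousins share one grandparent pair — two paths of length 4: r = 2·(1/2)^4 = 1/8).
r to a grandoffspring = 0.25 (two parent–offspring links: r = (1/2)^2 = 1/4).
Summing one r·B term per recipient: 1·0.25·0.252 + 1·0.125·0.0939 + 3·0.25·0.331 = 0.3229875.
0.3229875 < 0.44: the indirect benefit is less than the cost.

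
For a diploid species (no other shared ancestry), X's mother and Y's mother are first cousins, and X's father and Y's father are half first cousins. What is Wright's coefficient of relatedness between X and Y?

0.046875

Relatedness sums over independent paths through distinct common ancestors.
X and Y are related in two ways: second cousins through their mothers (r = 1/32) and half second cousins through their fathers (r = 1/64).
r = 1/32 + 1/64 = 0.046875.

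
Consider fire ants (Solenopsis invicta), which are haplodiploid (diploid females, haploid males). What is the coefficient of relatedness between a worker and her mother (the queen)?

One meiotic link between diploid queen and diploid daughter: r = 1/2.

0.5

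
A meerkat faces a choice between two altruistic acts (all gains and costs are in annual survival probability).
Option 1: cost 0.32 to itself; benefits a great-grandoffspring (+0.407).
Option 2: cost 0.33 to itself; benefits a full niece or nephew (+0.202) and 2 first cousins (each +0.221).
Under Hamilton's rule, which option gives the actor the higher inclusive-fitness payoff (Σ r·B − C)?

Option 1: r to a great-grandoffspring = 0.125.
Option 1: Σ r·B − C = (1·0.125·0.407) − 0.32 = -0.269125.
Option 2: r to a full niece or nephew = 0.25.
Option 2: r to a first cousin = 0.125.
Option 2: Σ r·B − C = (1·0.25·0.202 + 2·0.125·0.221) − 0.33 = -0.22425.
Option 2 has the higher net inclusive-fitness payoff.

Option 2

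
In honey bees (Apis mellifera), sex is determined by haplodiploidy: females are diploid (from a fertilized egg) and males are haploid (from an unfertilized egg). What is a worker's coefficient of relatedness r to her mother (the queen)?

One meiotic link between diploid queen and diploid daughter: r = 1/2.

0.5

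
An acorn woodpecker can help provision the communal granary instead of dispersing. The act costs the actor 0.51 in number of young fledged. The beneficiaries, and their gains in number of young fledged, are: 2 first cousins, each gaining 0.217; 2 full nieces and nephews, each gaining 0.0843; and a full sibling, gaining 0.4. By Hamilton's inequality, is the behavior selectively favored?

No

Hamilton's rule: the trait is favored when the sum of r·B over every recipient exceeds the actor's cost C.
r to a first cousin = 1/8 (first cousins share one grandparent pair — two paths of length 4: r = 2·(1/2)^4 = 1/8).
r to a full niece or nephew = 0.25 (full aunt/uncle↔niece/nephew: two paths of length 3 through the shared grandparent pair: r = 2·(1/2)^3 = 1/4).
r to a full sibling = 1/2 (full sibs share both parents — two paths of length 2: r = 2·(1/2)^2 = 1/2).
Summing one r·B term per recipient: 2·0.125·0.217 + 2·0.25·0.0843 + 1·0.5·0.4 = 0.2964.
0.2964 < 0.51: the indirect benefit is less than the cost.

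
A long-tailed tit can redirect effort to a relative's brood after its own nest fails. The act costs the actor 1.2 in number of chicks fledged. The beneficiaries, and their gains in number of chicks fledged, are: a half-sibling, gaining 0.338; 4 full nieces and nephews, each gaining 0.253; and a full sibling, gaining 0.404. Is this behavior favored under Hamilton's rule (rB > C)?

No

Hamilton's rule: the trait is favored when the sum of r·B over every recipient exceeds the actor's cost C.
r to a half-sibling = 0.25 (half-sibs share one parent — one path of length 2: r = (1/2)^2 = 1/4).
r to a full niece or nephew = 0.25 (full aunt/uncle↔niece/nephew: two paths of length 3 through the shared grandparent pair: r = 2·(1/2)^3 = 1/4).
r to a full sibling = 0.5 (full sibs share both parents — two paths of length 2: r = 2·(1/2)^2 = 1/2).
Summing one r·B term per recipient: 1·0.25·0.338 + 4·0.25·0.253 + 1·0.5·0.404 = 0.5395.
0.5395 < 1.2: the indirect benefit is less than the cost.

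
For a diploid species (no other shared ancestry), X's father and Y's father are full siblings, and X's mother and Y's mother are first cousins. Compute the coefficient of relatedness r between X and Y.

0.15625

Independent pedigree routes through distinct common ancestors add.
X and Y are related in two ways: first cousins through their fathers (r = 1/8) and second cousins through their mothers (r = 1/32).
r = 1/8 + 1/32 = 5/32 = 0.15625.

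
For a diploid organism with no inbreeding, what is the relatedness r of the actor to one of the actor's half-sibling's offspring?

Each parent–offspring link contributes a factor of 1/2, and independent paths through distinct common ancestors add.
Half-aunt/uncle↔niece/nephew: one path of length 3: r = (1/2)^3 = 1/8.

0.125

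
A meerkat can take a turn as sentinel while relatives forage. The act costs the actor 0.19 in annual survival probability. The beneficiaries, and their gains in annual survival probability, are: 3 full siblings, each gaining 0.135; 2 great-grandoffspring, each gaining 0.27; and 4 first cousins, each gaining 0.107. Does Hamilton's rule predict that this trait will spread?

Hamilton's rule: the trait is favored when the sum of r·B over every recipient exceeds the actor's cost C.
r to a full sibling = 0.5 (full sibs share both parents — two paths of length 2: r = 2·(1/2)^2 = 1/2).
r to a great-grandoffspring = 0.125 (three parent–offspring links: r = (1/2)^3 = 1/8).
r to a first cousin = 0.125 (first cousins share one grandparent pair — two paths of length 4: r = 2·(1/2)^4 = 1/8).
Summing one r·B term per recipient: 3·0.5·0.135 + 2·0.125·0.27 + 4·0.125·0.107 = 0.3235.
0.3235 > 0.19: the indirect benefit exceeds the cost.

Yes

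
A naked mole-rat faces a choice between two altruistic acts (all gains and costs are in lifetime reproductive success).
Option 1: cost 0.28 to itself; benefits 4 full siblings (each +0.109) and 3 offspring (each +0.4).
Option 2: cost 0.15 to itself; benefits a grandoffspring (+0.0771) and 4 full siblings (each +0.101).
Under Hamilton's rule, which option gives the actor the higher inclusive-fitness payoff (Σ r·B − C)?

Option 1: r to a full sibling = 0.5.
Option 1: r to an offspring = 0.5.
Option 1: Σ r·B − C = (4·0.5·0.109 + 3·0.5·0.4) − 0.28 = 0.538.
Option 2: r to a grandoffspring = 0.25.
Option 2: r to a full sibling = 0.5.
Option 2: Σ r·B − C = (1·0.25·0.0771 + 4·0.5·0.101) − 0.15 = 0.071275.
Option 1 has the higher net inclusive-fitness payoff.

Option 1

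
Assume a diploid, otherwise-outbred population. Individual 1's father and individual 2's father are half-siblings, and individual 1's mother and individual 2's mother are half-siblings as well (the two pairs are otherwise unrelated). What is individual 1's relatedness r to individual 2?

0.125

Independent pedigree routes through distinct common ancestors add.
Individual 1 and individual 2 are related in two ways: half first cousins through their fathers (r = 1/16) and half first cousins through their mothers (r = 1/16).
r = 1/16 + 1/16 = 0.125.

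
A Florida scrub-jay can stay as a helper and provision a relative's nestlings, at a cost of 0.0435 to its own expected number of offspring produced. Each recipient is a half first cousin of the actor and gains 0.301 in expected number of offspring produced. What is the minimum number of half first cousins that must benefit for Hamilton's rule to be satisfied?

3

r to a half first cousin = 0.0625 (half first cousins share one grandparent — one path of length 4: r = (1/2)^4 = 1/16).
Hamilton's rule: n·r·B > C  ⇒  n > C/(r·B) = 0.0435/(0.0625·0.301) = 2.312.
The smallest integer exceeding 2.312 is 3.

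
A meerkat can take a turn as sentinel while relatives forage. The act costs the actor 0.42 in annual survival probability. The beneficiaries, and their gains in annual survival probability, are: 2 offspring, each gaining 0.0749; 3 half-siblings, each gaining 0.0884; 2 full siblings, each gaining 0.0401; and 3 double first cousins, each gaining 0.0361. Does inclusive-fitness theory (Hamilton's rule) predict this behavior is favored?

No

Hamilton's rule: the trait is favored when the sum of r·B over every recipient exceeds the actor's cost C.
r to an offspring = 1/2 (one parent–offspring link: r = (1/2)^1 = 1/2).
r to a half-sibling = 0.25 (half-sibs share one parent — one path of length 2: r = (1/2)^2 = 1/4).
r to a full sibling = 1/2 (full sibs share both parents — two paths of length 2: r = 2·(1/2)^2 = 1/2).
r to a double first cousin = 0.25 (double first cousins share both grandparent pairs — four paths of length 4: r = 4·(1/2)^4 = 1/4).
Summing one r·B term per recipient: 2·0.5·0.0749 + 3·0.25·0.0884 + 2·0.5·0.0401 + 3·0.25·0.0361 = 0.208375.
0.208375 < 0.42: the indirect benefit is less than the cost.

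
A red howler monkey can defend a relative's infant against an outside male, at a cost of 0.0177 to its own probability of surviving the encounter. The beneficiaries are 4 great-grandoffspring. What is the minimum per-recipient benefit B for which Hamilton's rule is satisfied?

r to a great-grandoffspring = 1/8 (three parent–offspring links: r = (1/2)^3 = 1/8).
Hamilton's rule with n recipients of equal r: n·r·B > C, so B > C/(n·r) = 0.0177/(4·0.125) = 0.0354.

0.0354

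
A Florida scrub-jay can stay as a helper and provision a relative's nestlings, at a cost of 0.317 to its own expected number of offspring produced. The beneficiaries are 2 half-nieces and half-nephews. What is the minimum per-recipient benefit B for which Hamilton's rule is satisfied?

r to a half-niece or half-nephew = 1/8 (half-aunt/uncle↔niece/nephew: one path of length 3: r = (1/2)^3 = 1/8).
Hamilton's rule with n recipients of equal r: n·r·B > C, so B > C/(n·r) = 0.317/(2·0.125) = 1.268.

1.268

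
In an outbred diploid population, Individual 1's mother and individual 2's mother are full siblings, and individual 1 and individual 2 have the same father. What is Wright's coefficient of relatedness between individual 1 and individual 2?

With two independent routes of shared ancestry, r is the sum of the two contributions.
Individual 1 and individual 2 are related in two ways: first cousins through their mothers (r = 1/8) and half-sibs through their shared father (r = 1/4).
r = 1/8 + 1/4 = 0.375.

0.375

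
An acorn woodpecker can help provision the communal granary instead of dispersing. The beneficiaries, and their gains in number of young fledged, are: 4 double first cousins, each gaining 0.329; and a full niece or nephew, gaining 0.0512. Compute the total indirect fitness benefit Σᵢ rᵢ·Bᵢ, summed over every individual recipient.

0.3418

r to a double first cousin = 0.25 (double first cousins share both grandparent pairs — four paths of length 4: r = 4·(1/2)^4 = 1/4).
r to a full niece or nephew = 0.25 (full aunt/uncle↔niece/nephew: two paths of length 3 through the shared grandparent pair: r = 2·(1/2)^3 = 1/4).
Summing one r·B term per recipient: 4·0.25·0.329 + 1·0.25·0.0512 = 0.3418.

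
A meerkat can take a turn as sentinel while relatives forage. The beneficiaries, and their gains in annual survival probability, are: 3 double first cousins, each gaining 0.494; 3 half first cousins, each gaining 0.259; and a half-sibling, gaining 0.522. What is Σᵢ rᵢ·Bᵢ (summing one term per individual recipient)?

r to a double first cousin = 0.25 (double first cousins share both grandparent pairs — four paths of length 4: r = 4·(1/2)^4 = 1/4).
r to a half first cousin = 0.0625 (half first cousins share one grandparent — one path of length 4: r = (1/2)^4 = 1/16).
r to a half-sibling = 1/4 (half-sibs share one parent — one path of length 2: r = (1/2)^2 = 1/4).
Summing one r·B term per recipient: 3·0.25·0.494 + 3·0.0625·0.259 + 1·0.25·0.522 = 0.5495625.

0.5495625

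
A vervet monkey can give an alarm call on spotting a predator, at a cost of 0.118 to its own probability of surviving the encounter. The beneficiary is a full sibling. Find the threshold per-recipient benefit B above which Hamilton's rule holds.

r to a full sibling = 1/2 (full sibs share both parents — two paths of length 2: r = 2·(1/2)^2 = 1/2).
Hamilton's rule with n recipients of equal r: n·r·B > C, so B > C/(n·r) = 0.118/(1·0.5) = 0.236.

0.236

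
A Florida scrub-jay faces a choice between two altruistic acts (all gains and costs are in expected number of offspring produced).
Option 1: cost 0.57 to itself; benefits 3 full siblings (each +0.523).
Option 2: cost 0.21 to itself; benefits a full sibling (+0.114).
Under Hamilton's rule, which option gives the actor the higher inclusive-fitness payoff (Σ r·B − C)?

Option 1

Option 1: r to a full sibling = 0.5.
Option 1: Σ r·B − C = (3·0.5·0.523) − 0.57 = 0.2145.
Option 2: r to a full sibling = 0.5.
Option 2: Σ r·B − C = (1·0.5·0.114) − 0.21 = -0.153.
Option 1 has the higher net inclusive-fitness payoff.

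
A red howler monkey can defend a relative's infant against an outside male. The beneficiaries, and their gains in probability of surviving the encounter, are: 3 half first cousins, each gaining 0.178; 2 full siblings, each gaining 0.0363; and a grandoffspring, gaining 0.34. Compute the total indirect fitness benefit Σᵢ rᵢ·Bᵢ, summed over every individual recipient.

r to a half first cousin = 0.0625 (half first cousins share one grandparent — one path of length 4: r = (1/2)^4 = 1/16).
r to a full sibling = 1/2 (full sibs share both parents — two paths of length 2: r = 2·(1/2)^2 = 1/2).
r to a grandoffspring = 1/4 (two parent–offspring links: r = (1/2)^2 = 1/4).
Summing one r·B term per recipient: 3·0.0625·0.178 + 2·0.5·0.0363 + 1·0.25·0.34 = 0.154675.

0.154675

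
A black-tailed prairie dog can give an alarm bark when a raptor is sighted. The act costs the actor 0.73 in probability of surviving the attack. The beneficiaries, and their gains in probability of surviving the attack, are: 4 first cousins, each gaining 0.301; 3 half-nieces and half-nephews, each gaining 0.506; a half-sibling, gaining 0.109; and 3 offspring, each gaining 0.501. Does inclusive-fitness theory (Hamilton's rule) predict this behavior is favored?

Yes

Hamilton's rule: the trait is favored when the sum of r·B over every recipient exceeds the actor's cost C.
r to a first cousin = 0.125 (first cousins share one grandparent pair — two paths of length 4: r = 2·(1/2)^4 = 1/8).
r to a half-niece or half-nephew = 0.125 (half-aunt/uncle↔niece/nephew: one path of length 3: r = (1/2)^3 = 1/8).
r to a half-sibling = 1/4 (half-sibs share one parent — one path of length 2: r = (1/2)^2 = 1/4).
r to an offspring = 1/2 (one parent–offspring link: r = (1/2)^1 = 1/2).
Summing one r·B term per recipient: 4·0.125·0.301 + 3·0.125·0.506 + 1·0.25·0.109 + 3·0.5·0.501 = 1.119.
1.119 > 0.73: the indirect benefit exceeds the cost.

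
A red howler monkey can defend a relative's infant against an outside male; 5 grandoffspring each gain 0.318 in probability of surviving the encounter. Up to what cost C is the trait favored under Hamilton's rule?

0.3975

r to a grandoffspring = 1/4 (two parent–offspring links: r = (1/2)^2 = 1/4).
Hamilton's rule: n·r·B > C, so the trait is favored while C < n·r·B = 5·0.25·0.318 = 0.3975.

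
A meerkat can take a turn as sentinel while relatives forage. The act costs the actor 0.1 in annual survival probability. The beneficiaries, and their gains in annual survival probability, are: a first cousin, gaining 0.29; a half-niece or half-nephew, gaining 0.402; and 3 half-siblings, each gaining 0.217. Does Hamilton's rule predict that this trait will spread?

Yes

Hamilton's rule: the trait is favored when the sum of r·B over every recipient exceeds the actor's cost C.
r to a first cousin = 1/8 (first cousins share one grandparent pair — two paths of length 4: r = 2·(1/2)^4 = 1/8).
r to a half-niece or half-nephew = 0.125 (half-aunt/uncle↔niece/nephew: one path of length 3: r = (1/2)^3 = 1/8).
r to a half-sibling = 0.25 (half-sibs share one parent — one path of length 2: r = (1/2)^2 = 1/4).
Summing one r·B term per recipient: 1·0.125·0.29 + 1·0.125·0.402 + 3·0.25·0.217 = 0.24925.
0.24925 > 0.1: the indirect benefit exceeds the cost.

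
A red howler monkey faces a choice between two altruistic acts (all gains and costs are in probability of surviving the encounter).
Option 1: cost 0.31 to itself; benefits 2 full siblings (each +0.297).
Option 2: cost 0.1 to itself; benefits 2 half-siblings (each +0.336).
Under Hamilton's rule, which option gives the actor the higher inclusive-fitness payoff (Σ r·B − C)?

Option 1: r to a full sibling = 0.5.
Option 1: Σ r·B − C = (2·0.5·0.297) − 0.31 = -0.013.
Option 2: r to a half-sibling = 0.25.
Option 2: Σ r·B − C = (2·0.25·0.336) − 0.1 = 0.068.
Option 2 has the higher net inclusive-fitness payoff.

Option 2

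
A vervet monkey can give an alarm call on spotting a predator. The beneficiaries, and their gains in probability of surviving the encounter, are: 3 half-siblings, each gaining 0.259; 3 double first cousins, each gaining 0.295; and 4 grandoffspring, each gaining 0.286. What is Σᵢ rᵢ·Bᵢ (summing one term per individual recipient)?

r to a half-sibling = 0.25 (half-sibs share one parent — one path of length 2: r = (1/2)^2 = 1/4).
r to a double first cousin = 0.25 (double first cousins share both grandparent pairs — four paths of length 4: r = 4·(1/2)^4 = 1/4).
r to a grandoffspring = 1/4 (two parent–offspring links: r = (1/2)^2 = 1/4).
Summing one r·B term per recipient: 3·0.25·0.259 + 3·0.25·0.295 + 4·0.25·0.286 = 0.7015.

0.7015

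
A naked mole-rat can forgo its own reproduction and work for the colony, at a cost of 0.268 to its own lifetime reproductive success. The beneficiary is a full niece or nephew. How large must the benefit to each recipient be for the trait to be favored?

r to a full niece or nephew = 0.25 (full aunt/uncle↔niece/nephew: two paths of length 3 through the shared grandparent pair: r = 2·(1/2)^3 = 1/4).
Hamilton's rule with n recipients of equal r: n·r·B > C, so B > C/(n·r) = 0.268/(1·0.25) = 1.072.

1.072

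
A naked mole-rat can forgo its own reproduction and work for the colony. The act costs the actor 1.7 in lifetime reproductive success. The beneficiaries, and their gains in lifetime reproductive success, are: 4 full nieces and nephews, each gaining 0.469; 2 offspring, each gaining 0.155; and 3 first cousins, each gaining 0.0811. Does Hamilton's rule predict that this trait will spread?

No

Hamilton's rule: the trait is favored when the sum of r·B over every recipient exceeds the actor's cost C.
r to a full niece or nephew = 0.25 (full aunt/uncle↔niece/nephew: two paths of length 3 through the shared grandparent pair: r = 2·(1/2)^3 = 1/4).
r to an offspring = 0.5 (one parent–offspring link: r = (1/2)^1 = 1/2).
r to a first cousin = 0.125 (first cousins share one grandparent pair — two paths of length 4: r = 2·(1/2)^4 = 1/8).
Summing one r·B term per recipient: 4·0.25·0.469 + 2·0.5·0.155 + 3·0.125·0.0811 = 0.6544125.
0.6544125 < 1.7: the indirect benefit is less than the cost.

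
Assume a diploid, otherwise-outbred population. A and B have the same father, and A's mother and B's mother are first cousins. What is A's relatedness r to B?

Wright's path rule: contributions from independent ancestry routes add.
A and B are related in two ways: half-sibs through their shared father (r = 1/4) and second cousins through their mothers (r = 1/32).
r = 1/4 + 1/32 = 0.28125.

0.28125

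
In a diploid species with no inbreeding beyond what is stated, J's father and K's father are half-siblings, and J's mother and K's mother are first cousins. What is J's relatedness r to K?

Wright's path rule: contributions from independent ancestry routes add.
J and K are related in two ways: half first cousins through their fathers (r = 1/16) and second cousins through their mothers (r = 1/32).
r = 1/16 + 1/32 = 0.09375.

0.09375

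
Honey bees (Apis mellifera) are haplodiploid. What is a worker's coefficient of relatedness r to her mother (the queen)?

One meiotic link between diploid queen and diploid daughter: r = 1/2.

0.5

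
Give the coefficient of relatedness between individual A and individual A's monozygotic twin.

Each parent–offspring link contributes a factor of 1/2, and independent paths through distinct common ancestors add.
Monozygotic twins share every allele identical by descent: r = 1.

1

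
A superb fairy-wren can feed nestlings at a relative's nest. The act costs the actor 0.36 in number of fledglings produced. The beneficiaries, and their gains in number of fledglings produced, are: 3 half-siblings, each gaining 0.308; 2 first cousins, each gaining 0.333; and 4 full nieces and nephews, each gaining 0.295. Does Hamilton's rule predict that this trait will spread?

Hamilton's rule: the trait is favored when the sum of r·B over every recipient exceeds the actor's cost C.
r to a half-sibling = 0.25 (half-sibs share one parent — one path of length 2: r = (1/2)^2 = 1/4).
r to a first cousin = 1/8 (first cousins share one grandparent pair — two paths of length 4: r = 2·(1/2)^4 = 1/8).
r to a full niece or nephew = 1/4 (full aunt/uncle↔niece/nephew: two paths of length 3 through the shared grandparent pair: r = 2·(1/2)^3 = 1/4).
Summing one r·B term per recipient: 3·0.25·0.308 + 2·0.125·0.333 + 4·0.25·0.295 = 0.60925.
0.60925 > 0.36: the indirect benefit exceeds the cost.

Yes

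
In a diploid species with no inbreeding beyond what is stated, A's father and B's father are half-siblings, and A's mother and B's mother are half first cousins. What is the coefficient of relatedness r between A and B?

0.078125

With two independent routes of shared ancestry, r is the sum of the two contributions.
A and B are related in two ways: half first cousins through their fathers (r = 1/16) and half second cousins through their mothers (r = 1/64).
r = 1/16 + 1/64 = 5/64 = 0.078125.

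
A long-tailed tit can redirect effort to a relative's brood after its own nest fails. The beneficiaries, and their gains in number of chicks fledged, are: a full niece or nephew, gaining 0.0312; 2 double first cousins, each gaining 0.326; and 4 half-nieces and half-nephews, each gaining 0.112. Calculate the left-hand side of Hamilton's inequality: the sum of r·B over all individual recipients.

0.2268

r to a full niece or nephew = 1/4 (full aunt/uncle↔niece/nephew: two paths of length 3 through the shared grandparent pair: r = 2·(1/2)^3 = 1/4).
r to a double first cousin = 1/4 (double first cousins share both grandparent pairs — four paths of length 4: r = 4·(1/2)^4 = 1/4).
r to a half-niece or half-nephew = 1/8 (half-aunt/uncle↔niece/nephew: one path of length 3: r = (1/2)^3 = 1/8).
Summing one r·B term per recipient: 1·0.25·0.0312 + 2·0.25·0.326 + 4·0.125·0.112 = 0.2268.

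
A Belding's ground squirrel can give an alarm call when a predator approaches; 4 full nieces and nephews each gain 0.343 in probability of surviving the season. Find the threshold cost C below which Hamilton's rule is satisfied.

0.343

r to a full niece or nephew = 0.25 (full aunt/uncle↔niece/nephew: two paths of length 3 through the shared grandparent pair: r = 2·(1/2)^3 = 1/4).
Hamilton's rule: n·r·B > C, so the trait is favored while C < n·r·B = 4·0.25·0.343 = 0.343.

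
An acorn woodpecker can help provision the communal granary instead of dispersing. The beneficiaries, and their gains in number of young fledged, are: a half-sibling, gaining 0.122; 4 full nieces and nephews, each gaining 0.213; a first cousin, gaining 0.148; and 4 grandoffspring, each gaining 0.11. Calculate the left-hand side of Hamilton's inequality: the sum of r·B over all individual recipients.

0.372

r to a half-sibling = 1/4 (half-sibs share one parent — one path of length 2: r = (1/2)^2 = 1/4).
r to a full niece or nephew = 1/4 (full aunt/uncle↔niece/nephew: two paths of length 3 through the shared grandparent pair: r = 2·(1/2)^3 = 1/4).
r to a first cousin = 0.125 (first cousins share one grandparent pair — two paths of length 4: r = 2·(1/2)^4 = 1/8).
r to a grandoffspring = 1/4 (two parent–offspring links: r = (1/2)^2 = 1/4).
Summing one r·B term per recipient: 1·0.25·0.122 + 4·0.25·0.213 + 1·0.125·0.148 + 4·0.25·0.11 = 0.372.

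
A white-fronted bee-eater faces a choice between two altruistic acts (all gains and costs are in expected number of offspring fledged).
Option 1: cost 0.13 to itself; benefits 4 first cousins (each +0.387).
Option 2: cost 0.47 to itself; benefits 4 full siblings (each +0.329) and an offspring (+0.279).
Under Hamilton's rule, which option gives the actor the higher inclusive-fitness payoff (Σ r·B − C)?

Option 1: r to a first cousin = 0.125.
Option 1: Σ r·B − C = (4·0.125·0.387) − 0.13 = 0.0635.
Option 2: r to a full sibling = 0.5.
Option 2: r to an offspring = 0.5.
Option 2: Σ r·B − C = (4·0.5·0.329 + 1·0.5·0.279) − 0.47 = 0.3275.
Option 2 has the higher net inclusive-fitness payoff.

Option 2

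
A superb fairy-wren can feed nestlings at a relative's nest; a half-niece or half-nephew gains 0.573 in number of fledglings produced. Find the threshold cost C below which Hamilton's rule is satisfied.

r to a half-niece or half-nephew = 1/8 (half-aunt/uncle↔niece/nephew: one path of length 3: r = (1/2)^3 = 1/8).
Hamilton's rule: n·r·B > C, so the trait is favored while C < n·r·B = 1·0.125·0.573 = 0.071625.

0.071625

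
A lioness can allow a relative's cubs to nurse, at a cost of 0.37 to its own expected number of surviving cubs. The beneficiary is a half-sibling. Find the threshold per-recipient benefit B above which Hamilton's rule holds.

r to a half-sibling = 0.25 (half-sibs share one parent — one path of length 2: r = (1/2)^2 = 1/4).
Hamilton's rule with n recipients of equal r: n·r·B > C, so B > C/(n·r) = 0.37/(1·0.25) = 1.48.

1.48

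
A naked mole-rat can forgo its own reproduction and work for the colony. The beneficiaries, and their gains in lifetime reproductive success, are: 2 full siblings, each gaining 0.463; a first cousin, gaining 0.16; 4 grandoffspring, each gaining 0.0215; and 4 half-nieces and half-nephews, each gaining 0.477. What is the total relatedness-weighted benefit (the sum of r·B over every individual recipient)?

r to a full sibling = 1/2 (full sibs share both parents — two paths of length 2: r = 2·(1/2)^2 = 1/2).
r to a first cousin = 0.125 (first cousins share one grandparent pair — two paths of length 4: r = 2·(1/2)^4 = 1/8).
r to a grandoffspring = 1/4 (two parent–offspring links: r = (1/2)^2 = 1/4).
r to a half-niece or half-nephew = 0.125 (half-aunt/uncle↔niece/nephew: one path of length 3: r = (1/2)^3 = 1/8).
Summing one r·B term per recipient: 2·0.5·0.463 + 1·0.125·0.16 + 4·0.25·0.0215 + 4·0.125·0.477 = 0.743.

0.743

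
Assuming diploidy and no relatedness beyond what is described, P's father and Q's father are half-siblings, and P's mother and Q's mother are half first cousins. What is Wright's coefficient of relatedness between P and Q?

Independent pedigree routes through distinct common ancestors add.
P and Q are related in two ways: half first cousins through their fathers (r = 1/16) and half second cousins through their mothers (r = 1/64).
r = 1/16 + 1/64 = 0.078125.

0.078125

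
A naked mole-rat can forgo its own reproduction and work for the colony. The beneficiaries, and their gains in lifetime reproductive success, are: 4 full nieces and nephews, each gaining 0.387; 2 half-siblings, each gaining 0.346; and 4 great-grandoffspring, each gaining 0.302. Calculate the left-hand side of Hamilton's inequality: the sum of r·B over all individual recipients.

0.711

r to a full niece or nephew = 0.25 (full aunt/uncle↔niece/nephew: two paths of length 3 through the shared grandparent pair: r = 2·(1/2)^3 = 1/4).
r to a half-sibling = 1/4 (half-sibs share one parent — one path of length 2: r = (1/2)^2 = 1/4).
r to a great-grandoffspring = 1/8 (three parent–offspring links: r = (1/2)^3 = 1/8).
Summing one r·B term per recipient: 4·0.25·0.387 + 2·0.25·0.346 + 4·0.125·0.302 = 0.711.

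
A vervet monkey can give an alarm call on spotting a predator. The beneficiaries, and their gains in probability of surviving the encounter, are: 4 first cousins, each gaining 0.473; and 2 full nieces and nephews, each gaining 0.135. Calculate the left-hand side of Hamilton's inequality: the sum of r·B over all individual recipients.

r to a first cousin = 0.125 (first cousins share one grandparent pair — two paths of length 4: r = 2·(1/2)^4 = 1/8).
r to a full niece or nephew = 1/4 (full aunt/uncle↔niece/nephew: two paths of length 3 through the shared grandparent pair: r = 2·(1/2)^3 = 1/4).
Summing one r·B term per recipient: 4·0.125·0.473 + 2·0.25·0.135 = 0.304.

0.304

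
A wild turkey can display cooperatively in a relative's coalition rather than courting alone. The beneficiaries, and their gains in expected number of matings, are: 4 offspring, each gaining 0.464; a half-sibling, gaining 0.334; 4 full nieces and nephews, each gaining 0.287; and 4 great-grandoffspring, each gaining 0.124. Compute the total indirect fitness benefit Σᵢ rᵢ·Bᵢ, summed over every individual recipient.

r to an offspring = 0.5 (one parent–offspring link: r = (1/2)^1 = 1/2).
r to a half-sibling = 0.25 (half-sibs share one parent — one path of length 2: r = (1/2)^2 = 1/4).
r to a full niece or nephew = 1/4 (full aunt/uncle↔niece/nephew: two paths of length 3 through the shared grandparent pair: r = 2·(1/2)^3 = 1/4).
r to a great-grandoffspring = 1/8 (three parent–offspring links: r = (1/2)^3 = 1/8).
Summing one r·B term per recipient: 4·0.5·0.464 + 1·0.25·0.334 + 4·0.25·0.287 + 4·0.125·0.124 = 1.3605.

1.3605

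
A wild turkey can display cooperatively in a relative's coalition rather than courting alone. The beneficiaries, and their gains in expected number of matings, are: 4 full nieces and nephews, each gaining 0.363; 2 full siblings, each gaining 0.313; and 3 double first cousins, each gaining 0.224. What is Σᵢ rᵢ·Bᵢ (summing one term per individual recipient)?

r to a full niece or nephew = 0.25 (full aunt/uncle↔niece/nephew: two paths of length 3 through the shared grandparent pair: r = 2·(1/2)^3 = 1/4).
r to a full sibling = 1/2 (full sibs share both parents — two paths of length 2: r = 2·(1/2)^2 = 1/2).
r to a double first cousin = 1/4 (double first cousins share both grandparent pairs — four paths of length 4: r = 4·(1/2)^4 = 1/4).
Summing one r·B term per recipient: 4·0.25·0.363 + 2·0.5·0.313 + 3·0.25·0.224 = 0.844.

0.844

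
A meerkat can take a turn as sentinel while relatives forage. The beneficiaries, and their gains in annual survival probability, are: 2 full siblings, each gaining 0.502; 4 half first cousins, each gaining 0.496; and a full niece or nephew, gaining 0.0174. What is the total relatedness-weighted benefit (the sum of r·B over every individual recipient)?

0.63035

r to a full sibling = 1/2 (full sibs share both parents — two paths of length 2: r = 2·(1/2)^2 = 1/2).
r to a half first cousin = 0.0625 (half first cousins share one grandparent — one path of length 4: r = (1/2)^4 = 1/16).
r to a full niece or nephew = 1/4 (full aunt/uncle↔niece/nephew: two paths of length 3 through the shared grandparent pair: r = 2·(1/2)^3 = 1/4).
Summing one r·B term per recipient: 2·0.5·0.502 + 4·0.0625·0.496 + 1·0.25·0.0174 = 0.63035.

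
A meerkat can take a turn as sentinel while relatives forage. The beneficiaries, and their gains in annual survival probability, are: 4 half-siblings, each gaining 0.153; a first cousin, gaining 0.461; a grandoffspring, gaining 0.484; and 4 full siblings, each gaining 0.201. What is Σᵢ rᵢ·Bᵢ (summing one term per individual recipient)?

r to a half-sibling = 0.25 (half-sibs share one parent — one path of length 2: r = (1/2)^2 = 1/4).
r to a first cousin = 1/8 (first cousins share one grandparent pair — two paths of length 4: r = 2·(1/2)^4 = 1/8).
r to a grandoffspring = 0.25 (two parent–offspring links: r = (1/2)^2 = 1/4).
r to a full sibling = 1/2 (full sibs share both parents — two paths of length 2: r = 2·(1/2)^2 = 1/2).
Summing one r·B term per recipient: 4·0.25·0.153 + 1·0.125·0.461 + 1·0.25·0.484 + 4·0.5·0.201 = 0.733625.

0.733625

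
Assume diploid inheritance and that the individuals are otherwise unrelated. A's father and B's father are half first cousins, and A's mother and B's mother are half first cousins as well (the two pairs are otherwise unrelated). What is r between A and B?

0.03125

Relatedness sums over independent paths through distinct common ancestors.
A and B are related in two ways: half second cousins through their fathers (r = 1/64) and half second cousins through their mothers (r = 1/64).
r = 1/64 + 1/64 = 1/32 = 0.03125.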